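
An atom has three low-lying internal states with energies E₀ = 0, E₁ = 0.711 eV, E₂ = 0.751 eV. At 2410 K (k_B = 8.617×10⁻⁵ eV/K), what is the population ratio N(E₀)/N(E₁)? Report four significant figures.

30.68

k_BT = 8.617×10⁻⁵ × 2410 K = 0.207670 eV.
n₀/n₁ = exp[−(E₀−E₁)/kT] = exp(−(-0.711 eV)/(0.207670 eV)) = exp(3.42370) = 30.68.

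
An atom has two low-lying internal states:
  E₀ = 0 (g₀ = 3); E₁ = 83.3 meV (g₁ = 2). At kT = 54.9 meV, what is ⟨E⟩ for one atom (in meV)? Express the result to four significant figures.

10.63 meV

Eᵢ/kT = 0, 1.51730.
Z = Σ gᵢe^(−Eᵢ/kT) = 3·e^(−0) + 2·e^(−1.51730) = 3.00000 + 0.438606 = 3.43861.
⟨E⟩ = Σ Eᵢ gᵢe^(−Eᵢ/kT) / Z = (0·3.00000 + 83.3·0.438606) / 3.43861 = 10.63 meV.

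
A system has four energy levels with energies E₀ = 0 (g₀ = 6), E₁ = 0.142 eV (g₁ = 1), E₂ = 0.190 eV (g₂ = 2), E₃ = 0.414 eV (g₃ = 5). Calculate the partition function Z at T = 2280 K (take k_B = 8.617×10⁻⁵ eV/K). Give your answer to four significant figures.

Z = 7.854

k_BT = 8.617×10⁻⁵ × 2280 K = 0.196468 eV.
Eᵢ/kT = 0, 0.722764, 0.967079, 2.10721.
Z = Σ gᵢe^(−Eᵢ/kT) = 6·e^(−0) + 1·e^(−0.722764) + 2·e^(−0.967079) + 5·e^(−2.10721) = 6.00000 + 0.485409 + 0.760384 + 0.607883 = 7.85368.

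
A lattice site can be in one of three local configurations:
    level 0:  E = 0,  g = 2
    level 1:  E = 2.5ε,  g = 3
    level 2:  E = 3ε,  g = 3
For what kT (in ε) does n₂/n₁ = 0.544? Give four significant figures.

n₂/n₁ = (g₂/g₁) exp[−(E₂−E₁)/kT] = 0.544.
⇒ (E₂−E₁)/kT = ln((3/3)/0.544) = ln(1.83824) = 0.608809.
kT = 0.5ε / 0.608809 = 0.8213 ε.

0.8213 ε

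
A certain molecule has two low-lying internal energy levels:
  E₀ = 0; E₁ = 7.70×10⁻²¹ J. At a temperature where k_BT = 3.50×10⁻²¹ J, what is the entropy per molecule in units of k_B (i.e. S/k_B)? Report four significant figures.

0.3245

Eᵢ/kT = 0, 2.20000.
Z = Σ e^(−Eᵢ/kT) = e^(−0) + e^(−2.20000) = 1.00000 + 0.110803 = 1.11080.
⟨E⟩ = Σ EᵢPᵢ = 0.768080 ×10⁻²¹ J.
S/k_B = ln Z + ⟨E⟩/kT = ln(1.11080) + 0.768080/3.50 = 0.105080 + 0.219451 = 0.3245.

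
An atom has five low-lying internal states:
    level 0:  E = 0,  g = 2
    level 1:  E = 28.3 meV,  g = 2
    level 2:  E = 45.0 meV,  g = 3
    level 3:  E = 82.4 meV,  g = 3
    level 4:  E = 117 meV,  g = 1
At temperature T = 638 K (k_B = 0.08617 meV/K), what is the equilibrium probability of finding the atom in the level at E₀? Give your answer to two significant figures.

k_BT = 0.08617 × 638 K = 54.98 meV.
Eᵢ/kT = 0, 0.5147, 0.8185, 1.499, 2.128.
Z = Σ gᵢe^(−Eᵢ/kT) = 2·e^(−0) + 2·e^(−0.5147) + 3·e^(−0.8185) + 3·e^(−1.499) + 1·e^(−2.128) = 2.000 + 1.195 + 1.323 + 0.6701 + 0.1191 = 5.307.
P₀ = g₀ e^(−E₀/kT) / Z = 2.000/5.307 = 0.38.

0.38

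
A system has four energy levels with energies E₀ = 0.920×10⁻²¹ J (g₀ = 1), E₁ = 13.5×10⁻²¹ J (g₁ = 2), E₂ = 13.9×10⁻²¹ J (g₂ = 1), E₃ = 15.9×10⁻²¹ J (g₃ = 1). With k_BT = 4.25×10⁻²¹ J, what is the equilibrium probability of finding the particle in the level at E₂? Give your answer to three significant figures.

0.0400

Eᵢ/kT = 0.21647, 3.1765, 3.2706, 3.7412.
Z = Σ gᵢe^(−Eᵢ/kT) = 1·e^(−0.21647) + 2·e^(−3.1765) + 1·e^(−3.2706) + 1·e^(−3.7412) = 0.80536 + 0.083463 + 0.037984 + 0.023726 = 0.95053.
P₂ = g₂ e^(−E₂/kT) / Z = 0.037984/0.95053 = 0.0400.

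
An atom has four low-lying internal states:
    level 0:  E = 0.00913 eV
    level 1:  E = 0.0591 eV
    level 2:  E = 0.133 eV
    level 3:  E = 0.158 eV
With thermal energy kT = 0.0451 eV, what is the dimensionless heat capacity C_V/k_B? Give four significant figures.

0.6868

Eᵢ/kT = 0.202439, 1.31042, 2.94900, 3.50333.
Z = Σ e^(−Eᵢ/kT) = e^(−0.202439) + e^(−1.31042) + e^(−2.94900) + e^(−3.50333) = 0.816736 + 0.269707 + 0.0523921 + 0.0300970 = 1.16893.
⟨E⟩ = 0.0300445 eV, ⟨E²⟩ = 0.00229973 eV².
C_V/k_B = (⟨E²⟩ − ⟨E⟩²)/(kT)² = (0.00229973 − 0.000902672)/0.00203401 = 0.6868.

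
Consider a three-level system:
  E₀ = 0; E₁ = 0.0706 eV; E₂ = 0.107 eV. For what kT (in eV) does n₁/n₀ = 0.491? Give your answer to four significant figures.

n₁/n₀ = exp[−(E₁−E₀)/kT] = 0.491.
⇒ (E₁−E₀)/kT = ln(1/0.491) = ln(2.03666) = 0.711311.
kT = 0.0706 eV / 0.711311 = 0.09925 eV.

0.09925 eV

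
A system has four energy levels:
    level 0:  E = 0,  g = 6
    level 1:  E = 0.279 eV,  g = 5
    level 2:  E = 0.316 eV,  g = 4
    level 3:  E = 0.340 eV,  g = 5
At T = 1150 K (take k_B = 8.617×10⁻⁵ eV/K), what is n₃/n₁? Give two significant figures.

k_BT = 8.617×10⁻⁵ × 1150 K = 0.09910 eV.
n₃/n₁ = (g₃/g₁) exp[−(E₃−E₁)/kT] = (5/5) × exp(−(0.061 eV)/(0.09910 eV)) = (5/5) × exp(-0.6155) = 0.54.

0.54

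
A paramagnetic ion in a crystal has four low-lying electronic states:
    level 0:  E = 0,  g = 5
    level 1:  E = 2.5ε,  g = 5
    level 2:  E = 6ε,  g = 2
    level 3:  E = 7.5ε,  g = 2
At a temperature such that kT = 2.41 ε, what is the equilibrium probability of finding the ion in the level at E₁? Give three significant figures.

Eᵢ/kT = 0, 1.0373, 2.4896, 3.1120.
Z = Σ gᵢe^(−Eᵢ/kT) = 5·e^(−0) + 5·e^(−1.0373) + 2·e^(−2.4896) + 2·e^(−3.1120) = 5.0000 + 1.7721 + 0.16589 + 0.089024 = 7.0270.
P₁ = g₁ e^(−E₁/kT) / Z = 1.7721/7.0270 = 0.252.

0.252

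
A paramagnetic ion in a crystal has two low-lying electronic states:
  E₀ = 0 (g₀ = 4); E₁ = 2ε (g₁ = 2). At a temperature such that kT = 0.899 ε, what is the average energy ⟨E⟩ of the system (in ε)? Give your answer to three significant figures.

0.103 ε

Eᵢ/kT = 0, 2.2247.
Z = Σ gᵢe^(−Eᵢ/kT) = 4·e^(−0) + 2·e^(−2.2247) = 4.0000 + 0.21620 = 4.2162.
⟨E⟩ = Σ Eᵢ gᵢe^(−Eᵢ/kT) / Z = (0·4.0000 + 2·0.21620) / 4.2162 = 0.103 ε.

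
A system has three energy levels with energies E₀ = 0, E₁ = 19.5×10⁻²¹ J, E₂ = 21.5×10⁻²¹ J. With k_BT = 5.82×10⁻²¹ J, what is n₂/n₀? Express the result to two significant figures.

0.025

n₂/n₀ = exp[−(E₂−E₀)/kT] = exp(−(21.5 ×10⁻²¹ J)/(5.82 ×10⁻²¹ J)) = exp(-3.694) = 0.025.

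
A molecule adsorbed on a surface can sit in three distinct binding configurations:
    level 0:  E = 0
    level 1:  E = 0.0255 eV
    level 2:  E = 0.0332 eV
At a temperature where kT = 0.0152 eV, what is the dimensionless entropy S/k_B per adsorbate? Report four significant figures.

Eᵢ/kT = 0, 1.67763, 2.18421.
Z = Σ e^(−Eᵢ/kT) = e^(−0) + e^(−1.67763) + e^(−2.18421) = 1.00000 + 0.186816 + 0.112567 = 1.29938.
⟨E⟩ = Σ EᵢPᵢ = 0.00654238 eV.
S/k_B = ln Z + ⟨E⟩/kT = ln(1.29938) + 0.00654238/0.0152 = 0.261887 + 0.430420 = 0.6923.

0.6923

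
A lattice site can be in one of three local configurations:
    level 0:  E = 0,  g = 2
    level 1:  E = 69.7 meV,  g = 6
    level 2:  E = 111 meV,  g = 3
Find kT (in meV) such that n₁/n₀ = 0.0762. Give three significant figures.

n₁/n₀ = (g₁/g₀) exp[−(E₁−E₀)/kT] = 0.0762.
⇒ (E₁−E₀)/kT = ln((6/2)/0.0762) = ln(39.370) = 3.6730.
kT = 69.7 meV / 3.6730 = 19.0 meV.

19.0 meV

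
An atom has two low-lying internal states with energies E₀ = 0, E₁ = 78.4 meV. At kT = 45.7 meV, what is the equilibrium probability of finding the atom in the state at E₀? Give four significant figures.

0.8476

Eᵢ/kT = 0, 1.71554.
Z = Σ e^(−Eᵢ/kT) = e^(−0) + e^(−1.71554) = 1.00000 + 0.179867 = 1.17987.
P₀ = e^(−E₀/kT) / Z = 1.00000/1.17987 = 0.8476.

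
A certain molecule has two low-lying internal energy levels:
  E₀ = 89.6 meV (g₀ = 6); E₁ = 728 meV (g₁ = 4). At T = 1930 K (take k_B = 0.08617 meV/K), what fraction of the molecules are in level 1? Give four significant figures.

0.01415

k_BT = 0.08617 × 1930 K = 166.308 meV.
Eᵢ/kT = 0.538759, 4.37742.
Z = Σ gᵢe^(−Eᵢ/kT) = 6·e^(−0.538759) + 4·e^(−4.37742) = 3.50083 + 0.0502309 = 3.55106.
P₁ = g₁ e^(−E₁/kT) / Z = 0.0502309/3.55106 = 0.01415.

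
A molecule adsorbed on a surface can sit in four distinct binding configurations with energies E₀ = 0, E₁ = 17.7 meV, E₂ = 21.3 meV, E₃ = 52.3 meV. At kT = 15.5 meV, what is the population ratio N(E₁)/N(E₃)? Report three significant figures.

n₁/n₃ = exp[−(E₁−E₃)/kT] = exp(−(-34.6 meV)/(15.5 meV)) = exp(2.2323) = 9.32.

9.32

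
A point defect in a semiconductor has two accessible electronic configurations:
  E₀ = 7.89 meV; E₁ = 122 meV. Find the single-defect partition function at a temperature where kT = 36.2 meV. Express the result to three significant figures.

Z = 0.839

Eᵢ/kT = 0.21796, 3.3702.
Z = Σ e^(−Eᵢ/kT) = e^(−0.21796) + e^(−3.3702) = 0.80416 + 0.034383 = 0.83854.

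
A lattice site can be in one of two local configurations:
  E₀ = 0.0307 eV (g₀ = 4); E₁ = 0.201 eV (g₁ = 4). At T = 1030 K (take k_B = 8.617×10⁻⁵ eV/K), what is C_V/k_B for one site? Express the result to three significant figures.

k_BT = 8.617×10⁻⁵ × 1030 K = 0.088755 eV.
Eᵢ/kT = 0.34590, 2.2647.
Z = Σ gᵢe^(−Eᵢ/kT) = 4·e^(−0.34590) + 4·e^(−2.2647) = 2.8303 + 0.41544 = 3.2457.
⟨E⟩ = 0.052498 eV, ⟨E²⟩ = 0.0059931 eV².
C_V/k_B = (⟨E²⟩ − ⟨E⟩²)/(kT)² = (0.0059931 − 0.0027560)/0.0078775 = 0.411.

0.411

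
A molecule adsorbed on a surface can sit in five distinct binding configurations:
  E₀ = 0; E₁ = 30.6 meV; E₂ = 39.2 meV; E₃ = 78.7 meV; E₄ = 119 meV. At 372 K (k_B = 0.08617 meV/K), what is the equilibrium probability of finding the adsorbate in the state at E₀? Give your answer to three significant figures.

k_BT = 0.08617 × 372 K = 32.055 meV.
Eᵢ/kT = 0, 0.95461, 1.2229, 2.4552, 3.7124.
Z = Σ e^(−Eᵢ/kT) = e^(−0) + e^(−0.95461) + e^(−1.2229) + e^(−2.4552) + e^(−3.7124) = 1.0000 + 0.38496 + 0.29438 + 0.085846 + 0.024419 = 1.7896.
P₀ = e^(−E₀/kT) / Z = 1.0000/1.7896 = 0.559.

0.559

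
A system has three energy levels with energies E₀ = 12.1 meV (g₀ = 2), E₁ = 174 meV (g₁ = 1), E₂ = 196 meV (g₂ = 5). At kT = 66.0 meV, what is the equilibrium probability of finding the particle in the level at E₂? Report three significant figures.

Eᵢ/kT = 0.18333, 2.6364, 2.9697.
Z = Σ gᵢe^(−Eᵢ/kT) = 2·e^(−0.18333) + 1·e^(−2.6364) + 5·e^(−2.9697) = 1.6650 + 0.071619 + 0.25659 = 1.9932.
P₂ = g₂ e^(−E₂/kT) / Z = 0.25659/1.9932 = 0.129.

0.129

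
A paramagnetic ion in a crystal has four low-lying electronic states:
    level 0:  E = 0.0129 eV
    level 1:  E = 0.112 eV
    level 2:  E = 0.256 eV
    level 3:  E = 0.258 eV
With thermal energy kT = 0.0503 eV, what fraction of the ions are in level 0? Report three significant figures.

0.866

Eᵢ/kT = 0.25646, 2.2266, 5.0895, 5.1292.
Z = Σ e^(−Eᵢ/kT) = e^(−0.25646) + e^(−2.2266) + e^(−5.0895) + e^(−5.1292) = 0.77379 + 0.10789 + 0.0061611 + 0.0059213 = 0.89376.
P₀ = e^(−E₀/kT) / Z = 0.77379/0.89376 = 0.866.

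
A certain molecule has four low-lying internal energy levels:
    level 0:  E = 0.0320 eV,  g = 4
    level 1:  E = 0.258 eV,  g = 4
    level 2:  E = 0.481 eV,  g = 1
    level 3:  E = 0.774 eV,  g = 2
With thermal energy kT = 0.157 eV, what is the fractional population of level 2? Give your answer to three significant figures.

Eᵢ/kT = 0.20382, 1.6433, 3.0637, 4.9299.
Z = Σ gᵢe^(−Eᵢ/kT) = 4·e^(−0.20382) + 4·e^(−1.6433) + 1·e^(−3.0637) + 2·e^(−4.9299) = 3.2624 + 0.77336 + 0.046715 + 0.014454 = 4.0969.
P₂ = g₂ e^(−E₂/kT) / Z = 0.046715/4.0969 = 0.0114.

0.0114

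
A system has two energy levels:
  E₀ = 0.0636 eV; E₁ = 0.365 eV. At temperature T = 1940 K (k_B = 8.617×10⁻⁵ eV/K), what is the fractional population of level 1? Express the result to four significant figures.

0.1415

k_BT = 8.617×10⁻⁵ × 1940 K = 0.167170 eV.
Eᵢ/kT = 0.380451, 2.18341.
Z = Σ e^(−Eᵢ/kT) = e^(−0.380451) + e^(−2.18341) = 0.683553 + 0.112657 = 0.796210.
P₁ = e^(−E₁/kT) / Z = 0.112657/0.796210 = 0.1415.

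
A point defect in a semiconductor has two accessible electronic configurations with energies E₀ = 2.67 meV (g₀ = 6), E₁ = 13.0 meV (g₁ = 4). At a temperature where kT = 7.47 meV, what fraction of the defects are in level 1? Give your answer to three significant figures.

Eᵢ/kT = 0.35743, 1.7403.
Z = Σ gᵢe^(−Eᵢ/kT) = 6·e^(−0.35743) + 4·e^(−1.7403) = 4.1968 + 0.70187 = 4.8987.
P₁ = g₁ e^(−E₁/kT) / Z = 0.70187/4.8987 = 0.143.

0.143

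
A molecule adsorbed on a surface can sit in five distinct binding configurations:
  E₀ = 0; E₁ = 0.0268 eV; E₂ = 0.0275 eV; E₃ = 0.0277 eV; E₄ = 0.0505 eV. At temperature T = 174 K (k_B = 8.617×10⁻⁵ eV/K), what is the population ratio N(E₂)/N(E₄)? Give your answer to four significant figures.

k_BT = 8.617×10⁻⁵ × 174 K = 0.0149936 eV.
n₂/n₄ = exp[−(E₂−E₄)/kT] = exp(−(-0.0230 eV)/(0.0149936 eV)) = exp(1.53399) = 4.637.

4.637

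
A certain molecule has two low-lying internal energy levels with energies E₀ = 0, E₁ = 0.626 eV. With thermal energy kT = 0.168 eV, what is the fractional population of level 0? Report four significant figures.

0.9765

Eᵢ/kT = 0, 3.72619.
Z = Σ e^(−Eᵢ/kT) = e^(−0) + e^(−3.72619) = 1.00000 + 0.0240844 = 1.02408.
P₀ = e^(−E₀/kT) / Z = 1.00000/1.02408 = 0.9765.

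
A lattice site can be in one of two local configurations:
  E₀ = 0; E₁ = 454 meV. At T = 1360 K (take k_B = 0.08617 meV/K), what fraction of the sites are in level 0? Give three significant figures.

k_BT = 0.08617 × 1360 K = 117.19 meV.
Eᵢ/kT = 0, 3.8741.
Z = Σ e^(−Eᵢ/kT) = e^(−0) + e^(−3.8741) = 1.0000 + 0.020773 = 1.0208.
P₀ = e^(−E₀/kT) / Z = 1.0000/1.0208 = 0.980.

0.980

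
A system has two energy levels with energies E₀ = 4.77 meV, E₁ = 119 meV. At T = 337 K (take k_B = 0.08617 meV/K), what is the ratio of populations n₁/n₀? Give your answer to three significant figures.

k_BT = 0.08617 × 337 K = 29.039 meV.
n₁/n₀ = exp[−(E₁−E₀)/kT] = exp(−(114.23 meV)/(29.039 meV)) = exp(-3.9337) = 0.0196.

0.0196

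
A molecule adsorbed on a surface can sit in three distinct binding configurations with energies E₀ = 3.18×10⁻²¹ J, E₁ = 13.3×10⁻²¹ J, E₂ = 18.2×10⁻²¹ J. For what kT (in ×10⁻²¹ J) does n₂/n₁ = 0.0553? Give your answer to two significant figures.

1.7 ×10⁻²¹ J

n₂/n₁ = exp[−(E₂−E₁)/kT] = 0.0553.
⇒ (E₂−E₁)/kT = ln(1/0.0553) = ln(18.08) = 2.895.
kT = 4.9 ×10⁻²¹ J / 2.895 = 1.7 ×10⁻²¹ J.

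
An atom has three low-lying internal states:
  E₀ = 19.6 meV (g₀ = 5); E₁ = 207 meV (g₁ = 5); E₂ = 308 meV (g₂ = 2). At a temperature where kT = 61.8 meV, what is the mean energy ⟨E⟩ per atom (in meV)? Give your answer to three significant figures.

29.2 meV

Eᵢ/kT = 0.31715, 3.3495, 4.9838.
Z = Σ gᵢe^(−Eᵢ/kT) = 5·e^(−0.31715) + 5·e^(−3.3495) + 2·e^(−4.9838) = 3.6411 + 0.17551 + 0.013696 = 3.8303.
⟨E⟩ = Σ Eᵢ gᵢe^(−Eᵢ/kT) / Z = (19.6·3.6411 + 207·0.17551 + 308·0.013696) / 3.8303 = 29.2 meV.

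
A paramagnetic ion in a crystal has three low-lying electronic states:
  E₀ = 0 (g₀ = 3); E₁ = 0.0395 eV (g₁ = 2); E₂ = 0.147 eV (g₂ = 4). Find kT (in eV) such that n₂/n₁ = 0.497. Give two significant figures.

0.077 eV

n₂/n₁ = (g₂/g₁) exp[−(E₂−E₁)/kT] = 0.497.
⇒ (E₂−E₁)/kT = ln((4/2)/0.497) = ln(4.024) = 1.392.
kT = 0.1075 eV / 1.392 = 0.077 eV.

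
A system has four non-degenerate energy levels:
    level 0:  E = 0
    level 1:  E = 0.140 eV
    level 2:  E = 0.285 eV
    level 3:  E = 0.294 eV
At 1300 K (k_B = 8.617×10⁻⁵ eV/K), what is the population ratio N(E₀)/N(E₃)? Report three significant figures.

13.8

k_BT = 8.617×10⁻⁵ × 1300 K = 0.11202 eV.
n₀/n₃ = exp[−(E₀−E₃)/kT] = exp(−(-0.294 eV)/(0.11202 eV)) = exp(2.6245) = 13.8.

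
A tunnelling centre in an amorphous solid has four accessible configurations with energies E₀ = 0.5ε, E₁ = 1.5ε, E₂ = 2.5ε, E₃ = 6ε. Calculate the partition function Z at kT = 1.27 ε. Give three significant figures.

Eᵢ/kT = 0.39370, 1.1811, 1.9685, 4.7244.
Z = Σ e^(−Eᵢ/kT) = e^(−0.39370) + e^(−1.1811) + e^(−1.9685) + e^(−4.7244) = 0.67456 + 0.30694 + 0.13967 + 0.0088760 = 1.1300.

Z = 1.13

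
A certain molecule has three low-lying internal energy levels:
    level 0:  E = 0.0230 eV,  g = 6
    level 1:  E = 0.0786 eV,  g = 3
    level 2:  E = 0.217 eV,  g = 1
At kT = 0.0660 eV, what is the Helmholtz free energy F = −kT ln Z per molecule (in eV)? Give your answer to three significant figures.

Eᵢ/kT = 0.34848, 1.1909, 3.2879.
Z = Σ gᵢe^(−Eᵢ/kT) = 6·e^(−0.34848) + 3·e^(−1.1909) + 1·e^(−3.2879) = 4.2346 + 0.91184 + 0.037332 = 5.1838.
F = −kT ln Z = −0.0660 × ln(5.1838) = −0.0660 × 1.6455 = -0.109 eV.

-0.109 eV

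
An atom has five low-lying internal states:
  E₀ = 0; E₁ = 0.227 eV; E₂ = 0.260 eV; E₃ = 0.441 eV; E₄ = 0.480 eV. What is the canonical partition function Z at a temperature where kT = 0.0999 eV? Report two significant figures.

Eᵢ/kT = 0, 2.272, 2.603, 4.414, 4.805.
Z = Σ e^(−Eᵢ/kT) = e^(−0) + e^(−2.272) + e^(−2.603) + e^(−4.414) + e^(−4.805) = 1.000 + 0.1031 + 0.07405 + 0.01211 + 0.008189 = 1.197.

Z = 1.2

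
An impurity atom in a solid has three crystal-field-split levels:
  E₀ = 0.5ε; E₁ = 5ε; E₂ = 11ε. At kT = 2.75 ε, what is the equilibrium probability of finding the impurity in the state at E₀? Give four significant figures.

0.8219

Eᵢ/kT = 0.181818, 1.81818, 4.00000.
Z = Σ e^(−Eᵢ/kT) = e^(−0.181818) + e^(−1.81818) + e^(−4.00000) = 0.833753 + 0.162321 + 0.0183156 = 1.01439.
P₀ = e^(−E₀/kT) / Z = 0.833753/1.01439 = 0.8219.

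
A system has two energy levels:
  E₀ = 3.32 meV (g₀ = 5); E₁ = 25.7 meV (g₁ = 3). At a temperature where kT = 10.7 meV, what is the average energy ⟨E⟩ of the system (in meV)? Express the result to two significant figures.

4.9 meV

Eᵢ/kT = 0.3103, 2.402.
Z = Σ gᵢe^(−Eᵢ/kT) = 5·e^(−0.3103) + 3·e^(−2.402) = 3.666 + 0.2716 = 3.938.
⟨E⟩ = Σ Eᵢ gᵢe^(−Eᵢ/kT) / Z = (3.32·3.666 + 25.7·0.2716) / 3.938 = 4.9 meV.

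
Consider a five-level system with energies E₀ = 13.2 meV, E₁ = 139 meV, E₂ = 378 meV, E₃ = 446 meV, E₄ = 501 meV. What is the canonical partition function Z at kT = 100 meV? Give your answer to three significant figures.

Eᵢ/kT = 0.13200, 1.3900, 3.7800, 4.4600, 5.0100.
Z = Σ e^(−Eᵢ/kT) = e^(−0.13200) + e^(−1.3900) + e^(−3.7800) + e^(−4.4600) + e^(−5.0100) = 0.87634 + 0.24908 + 0.022823 + 0.011562 + 0.0066709 = 1.1665.

Z = 1.17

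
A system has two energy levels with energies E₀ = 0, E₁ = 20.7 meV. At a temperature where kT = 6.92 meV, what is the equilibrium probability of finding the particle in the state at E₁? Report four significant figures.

Eᵢ/kT = 0, 2.99133.
Z = Σ e^(−Eᵢ/kT) = e^(−0) + e^(−2.99133) = 1.00000 + 0.0502206 = 1.05022.
P₁ = e^(−E₁/kT) / Z = 0.0502206/1.05022 = 0.04782.

0.04782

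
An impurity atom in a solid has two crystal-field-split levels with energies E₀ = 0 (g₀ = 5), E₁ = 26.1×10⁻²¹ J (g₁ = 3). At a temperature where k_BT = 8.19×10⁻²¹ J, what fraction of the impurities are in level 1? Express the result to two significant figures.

0.024

Eᵢ/kT = 0, 3.187.
Z = Σ gᵢe^(−Eᵢ/kT) = 5·e^(−0) + 3·e^(−3.187) = 5.000 + 0.1239 = 5.124.
P₁ = g₁ e^(−E₁/kT) / Z = 0.1239/5.124 = 0.024.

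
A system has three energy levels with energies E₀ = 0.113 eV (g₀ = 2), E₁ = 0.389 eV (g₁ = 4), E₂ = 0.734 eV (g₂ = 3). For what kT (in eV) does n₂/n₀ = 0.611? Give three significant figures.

0.691 eV

n₂/n₀ = (g₂/g₀) exp[−(E₂−E₀)/kT] = 0.611.
⇒ (E₂−E₀)/kT = ln((3/2)/0.611) = ln(2.4550) = 0.89813.
kT = 0.621 eV / 0.89813 = 0.691 eV.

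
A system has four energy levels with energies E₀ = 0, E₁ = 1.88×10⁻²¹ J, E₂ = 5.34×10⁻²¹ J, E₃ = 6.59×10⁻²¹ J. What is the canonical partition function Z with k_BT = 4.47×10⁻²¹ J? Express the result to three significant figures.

Z = 2.19

Eᵢ/kT = 0, 0.42058, 1.1946, 1.4743.
Z = Σ e^(−Eᵢ/kT) = e^(−0) + e^(−0.42058) + e^(−1.1946) + e^(−1.4743) = 1.0000 + 0.65667 + 0.30283 + 0.22894 = 2.1884.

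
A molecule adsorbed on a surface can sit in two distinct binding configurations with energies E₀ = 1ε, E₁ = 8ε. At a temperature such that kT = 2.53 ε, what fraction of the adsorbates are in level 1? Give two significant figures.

0.059

Eᵢ/kT = 0.3953, 3.162.
Z = Σ e^(−Eᵢ/kT) = e^(−0.3953) + e^(−3.162) = 0.6735 + 0.04234 = 0.7158.
P₁ = e^(−E₁/kT) / Z = 0.04234/0.7158 = 0.059.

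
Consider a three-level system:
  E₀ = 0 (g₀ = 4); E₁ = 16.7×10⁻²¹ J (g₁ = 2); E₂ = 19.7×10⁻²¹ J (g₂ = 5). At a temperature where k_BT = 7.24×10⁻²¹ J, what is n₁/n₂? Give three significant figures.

0.605

n₁/n₂ = (g₁/g₂) exp[−(E₁−E₂)/kT] = (2/5) × exp(−(-3.0 ×10⁻²¹ J)/(7.24 ×10⁻²¹ J)) = (2/5) × exp(0.41436) = 0.605.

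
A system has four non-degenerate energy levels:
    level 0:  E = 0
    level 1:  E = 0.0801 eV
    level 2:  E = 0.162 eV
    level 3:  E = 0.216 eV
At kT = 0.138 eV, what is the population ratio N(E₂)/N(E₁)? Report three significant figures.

n₂/n₁ = exp[−(E₂−E₁)/kT] = exp(−(0.0819 eV)/(0.138 eV)) = exp(-0.59348) = 0.552.

0.552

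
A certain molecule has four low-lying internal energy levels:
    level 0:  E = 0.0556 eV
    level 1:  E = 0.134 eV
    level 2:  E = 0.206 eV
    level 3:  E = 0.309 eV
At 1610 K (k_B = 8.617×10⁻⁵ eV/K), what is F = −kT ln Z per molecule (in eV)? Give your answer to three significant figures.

k_BT = 8.617×10⁻⁵ × 1610 K = 0.13873 eV.
Eᵢ/kT = 0.40078, 0.96590, 1.4849, 2.2273.
Z = Σ e^(−Eᵢ/kT) = e^(−0.40078) + e^(−0.96590) + e^(−1.4849) + e^(−2.2273) = 0.66980 + 0.38064 + 0.22652 + 0.10782 = 1.3848.
F = −kT ln Z = −0.13873 × ln(1.3848) = −0.13873 × 0.32556 = -0.0452 eV.

-0.0452 eV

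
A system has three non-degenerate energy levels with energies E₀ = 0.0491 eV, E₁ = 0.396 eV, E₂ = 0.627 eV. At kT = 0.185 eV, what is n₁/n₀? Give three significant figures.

n₁/n₀ = exp[−(E₁−E₀)/kT] = exp(−(0.3469 eV)/(0.185 eV)) = exp(-1.8751) = 0.153.

0.153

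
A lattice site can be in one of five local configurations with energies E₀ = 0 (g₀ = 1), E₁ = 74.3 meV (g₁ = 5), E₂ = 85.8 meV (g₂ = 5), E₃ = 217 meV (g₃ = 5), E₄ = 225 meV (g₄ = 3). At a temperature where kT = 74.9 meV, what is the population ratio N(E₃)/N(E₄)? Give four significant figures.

1.855

n₃/n₄ = (g₃/g₄) exp[−(E₃−E₄)/kT] = (5/3) × exp(−(-8 meV)/(74.9 meV)) = (5/3) × exp(0.106809) = 1.855.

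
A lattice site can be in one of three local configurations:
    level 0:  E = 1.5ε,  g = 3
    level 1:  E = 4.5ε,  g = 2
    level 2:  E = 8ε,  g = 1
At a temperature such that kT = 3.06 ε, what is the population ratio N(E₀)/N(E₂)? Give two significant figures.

25

n₀/n₂ = (g₀/g₂) exp[−(E₀−E₂)/kT] = (3/1) × exp(−(-6.5ε)/(3.06ε)) = (3/1) × exp(2.124) = 25.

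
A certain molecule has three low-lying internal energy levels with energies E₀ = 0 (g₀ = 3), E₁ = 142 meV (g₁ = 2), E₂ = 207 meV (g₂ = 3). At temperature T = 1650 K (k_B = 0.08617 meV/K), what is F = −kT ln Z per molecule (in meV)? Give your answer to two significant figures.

k_BT = 0.08617 × 1650 K = 142.2 meV.
Eᵢ/kT = 0, 0.9986, 1.456.
Z = Σ gᵢe^(−Eᵢ/kT) = 3·e^(−0) + 2·e^(−0.9986) + 3·e^(−1.456) = 3.000 + 0.7368 + 0.6995 = 4.436.
F = −kT ln Z = −142.2 × ln(4.436) = −142.2 × 1.490 = -210 meV.

-210 meV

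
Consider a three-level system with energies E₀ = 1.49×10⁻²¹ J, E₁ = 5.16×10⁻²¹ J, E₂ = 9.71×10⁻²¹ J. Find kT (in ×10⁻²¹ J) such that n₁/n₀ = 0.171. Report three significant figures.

2.08 ×10⁻²¹ J

n₁/n₀ = exp[−(E₁−E₀)/kT] = 0.171.
⇒ (E₁−E₀)/kT = ln(1/0.171) = ln(5.8480) = 1.7661.
kT = 3.67 ×10⁻²¹ J / 1.7661 = 2.08 ×10⁻²¹ J.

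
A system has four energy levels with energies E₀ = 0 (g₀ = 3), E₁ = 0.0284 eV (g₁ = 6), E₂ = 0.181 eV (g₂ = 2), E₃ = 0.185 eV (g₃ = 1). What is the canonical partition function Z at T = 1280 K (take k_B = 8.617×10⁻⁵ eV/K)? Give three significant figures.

k_BT = 8.617×10⁻⁵ × 1280 K = 0.11030 eV.
Eᵢ/kT = 0, 0.25748, 1.6410, 1.6772.
Z = Σ gᵢe^(−Eᵢ/kT) = 3·e^(−0) + 6·e^(−0.25748) + 2·e^(−1.6410) + 1·e^(−1.6772) = 3.0000 + 4.6380 + 0.38757 + 0.18690 = 8.2125.

Z = 8.21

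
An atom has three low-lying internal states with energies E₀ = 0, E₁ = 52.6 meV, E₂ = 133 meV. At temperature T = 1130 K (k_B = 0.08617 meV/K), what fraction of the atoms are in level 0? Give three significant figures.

0.544

k_BT = 0.08617 × 1130 K = 97.372 meV.
Eᵢ/kT = 0, 0.54020, 1.3659.
Z = Σ e^(−Eᵢ/kT) = e^(−0) + e^(−0.54020) + e^(−1.3659) = 1.0000 + 0.58263 + 0.25515 = 1.8378.
P₀ = e^(−E₀/kT) / Z = 1.0000/1.8378 = 0.544.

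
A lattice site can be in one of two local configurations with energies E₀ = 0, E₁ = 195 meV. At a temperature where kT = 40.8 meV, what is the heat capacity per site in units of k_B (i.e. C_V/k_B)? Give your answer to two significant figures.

Eᵢ/kT = 0, 4.779.
Z = Σ e^(−Eᵢ/kT) = e^(−0) + e^(−4.779) = 1.000 + 0.008404 = 1.008.
⟨E⟩ = 1.626 meV, ⟨E²⟩ = 317.0 meV².
C_V/k_B = (⟨E²⟩ − ⟨E⟩²)/(kT)² = (317.0 − 2.644)/1665 = 0.19.

0.19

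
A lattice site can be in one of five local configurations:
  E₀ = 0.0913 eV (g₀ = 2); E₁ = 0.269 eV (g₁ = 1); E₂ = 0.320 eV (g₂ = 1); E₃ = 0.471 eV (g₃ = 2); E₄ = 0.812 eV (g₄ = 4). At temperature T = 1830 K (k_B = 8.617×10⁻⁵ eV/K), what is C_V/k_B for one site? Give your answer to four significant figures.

0.7839

k_BT = 8.617×10⁻⁵ × 1830 K = 0.157691 eV.
Eᵢ/kT = 0.578980, 1.70587, 2.02929, 2.98685, 5.14931.
Z = Σ gᵢe^(−Eᵢ/kT) = 2·e^(−0.578980) + 1·e^(−1.70587) + 1·e^(−2.02929) + 2·e^(−2.98685) + 4·e^(−5.14931) = 1.12094 + 0.181614 + 0.131429 + 0.100892 + 0.0232136 = 1.55809.
⟨E⟩ = 0.166629 eV, ⟨E²⟩ = 0.0472576 eV².
C_V/k_B = (⟨E²⟩ − ⟨E⟩²)/(kT)² = (0.0472576 − 0.0277652)/0.0248665 = 0.7839.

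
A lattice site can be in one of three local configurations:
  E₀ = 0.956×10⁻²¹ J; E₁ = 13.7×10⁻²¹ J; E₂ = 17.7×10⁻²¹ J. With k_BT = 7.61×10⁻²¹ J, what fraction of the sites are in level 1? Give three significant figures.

Eᵢ/kT = 0.12562, 1.8003, 2.3259.
Z = Σ e^(−Eᵢ/kT) = e^(−0.12562) + e^(−1.8003) + e^(−2.3259) = 0.88195 + 0.16525 + 0.097695 = 1.1449.
P₁ = e^(−E₁/kT) / Z = 0.16525/1.1449 = 0.144.

0.144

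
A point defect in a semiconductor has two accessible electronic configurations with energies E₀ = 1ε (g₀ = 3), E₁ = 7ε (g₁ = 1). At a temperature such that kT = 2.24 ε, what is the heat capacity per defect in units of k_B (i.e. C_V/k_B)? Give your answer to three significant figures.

0.157

Eᵢ/kT = 0.44643, 3.1250.
Z = Σ gᵢe^(−Eᵢ/kT) = 3·e^(−0.44643) + 1·e^(−3.1250) = 1.9197 + 0.043937 = 1.9636.
⟨E⟩ = 1.1343 ε, ⟨E²⟩ = 2.0741 ε².
C_V/k_B = (⟨E²⟩ − ⟨E⟩²)/(kT)² = (2.0741 − 1.2866)/5.0176 = 0.157.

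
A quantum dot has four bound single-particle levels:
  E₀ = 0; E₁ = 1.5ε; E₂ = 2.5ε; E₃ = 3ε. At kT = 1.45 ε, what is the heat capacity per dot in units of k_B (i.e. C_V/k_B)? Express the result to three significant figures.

Eᵢ/kT = 0, 1.0345, 1.7241, 2.0690.
Z = Σ e^(−Eᵢ/kT) = e^(−0) + e^(−1.0345) + e^(−1.7241) + e^(−2.0690) = 1.0000 + 0.35540 + 0.17833 + 0.12631 = 1.6600.
⟨E⟩ = 0.81798 ε, ⟨E²⟩ = 1.8380 ε².
C_V/k_B = (⟨E²⟩ − ⟨E⟩²)/(kT)² = (1.8380 − 0.66909)/2.1025 = 0.556.

0.556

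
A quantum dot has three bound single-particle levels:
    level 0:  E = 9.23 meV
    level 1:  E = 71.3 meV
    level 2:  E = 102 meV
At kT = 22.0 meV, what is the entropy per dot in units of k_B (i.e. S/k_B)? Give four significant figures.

Eᵢ/kT = 0.419545, 3.24091, 4.63636.
Z = Σ e^(−Eᵢ/kT) = e^(−0.419545) + e^(−3.24091) + e^(−4.63636) = 0.657346 + 0.0391283 + 0.00969292 = 0.706167.
⟨E⟩ = Σ EᵢPᵢ = 13.9426 meV.
S/k_B = ln Z + ⟨E⟩/kT = ln(0.706167) + 13.9426/22.0 = -0.347904 + 0.633755 = 0.2859.

0.2859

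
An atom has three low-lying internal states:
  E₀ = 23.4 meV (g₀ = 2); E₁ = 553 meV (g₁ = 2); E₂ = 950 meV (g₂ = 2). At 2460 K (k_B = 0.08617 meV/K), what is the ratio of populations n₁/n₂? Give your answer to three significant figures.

k_BT = 0.08617 × 2460 K = 211.98 meV.
n₁/n₂ = (g₁/g₂) exp[−(E₁−E₂)/kT] = (2/2) × exp(−(-397 meV)/(211.98 meV)) = (2/2) × exp(1.8728) = 6.51.

6.51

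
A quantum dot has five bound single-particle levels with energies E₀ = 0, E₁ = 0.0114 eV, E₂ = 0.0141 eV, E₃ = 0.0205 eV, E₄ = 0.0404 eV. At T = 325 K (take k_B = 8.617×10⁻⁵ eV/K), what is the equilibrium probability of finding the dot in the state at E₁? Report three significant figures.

0.223

k_BT = 8.617×10⁻⁵ × 325 K = 0.028005 eV.
Eᵢ/kT = 0, 0.40707, 0.50348, 0.73201, 1.4426.
Z = Σ e^(−Eᵢ/kT) = e^(−0) + e^(−0.40707) + e^(−0.50348) + e^(−0.73201) + e^(−1.4426) = 1.0000 + 0.66560 + 0.60442 + 0.48094 + 0.23631 = 2.9873.
P₁ = e^(−E₁/kT) / Z = 0.66560/2.9873 = 0.223.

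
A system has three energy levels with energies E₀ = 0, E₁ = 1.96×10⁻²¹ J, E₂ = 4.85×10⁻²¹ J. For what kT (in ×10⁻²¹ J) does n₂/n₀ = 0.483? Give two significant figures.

6.7 ×10⁻²¹ J

n₂/n₀ = exp[−(E₂−E₀)/kT] = 0.483.
⇒ (E₂−E₀)/kT = ln(1/0.483) = ln(2.070) = 0.7275.
kT = 4.85 ×10⁻²¹ J / 0.7275 = 6.7 ×10⁻²¹ J.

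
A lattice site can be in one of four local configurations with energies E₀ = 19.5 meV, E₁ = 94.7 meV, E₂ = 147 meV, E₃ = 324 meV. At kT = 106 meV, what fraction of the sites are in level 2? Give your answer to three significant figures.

Eᵢ/kT = 0.18396, 0.89340, 1.3868, 3.0566.
Z = Σ e^(−Eᵢ/kT) = e^(−0.18396) + e^(−0.89340) + e^(−1.3868) + e^(−3.0566) = 0.83197 + 0.40926 + 0.24987 + 0.047047 = 1.5381.
P₂ = e^(−E₂/kT) / Z = 0.24987/1.5381 = 0.162.

0.162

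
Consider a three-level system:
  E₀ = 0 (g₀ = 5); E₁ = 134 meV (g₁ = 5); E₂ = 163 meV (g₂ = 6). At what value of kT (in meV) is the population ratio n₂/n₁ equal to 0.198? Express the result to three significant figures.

n₂/n₁ = (g₂/g₁) exp[−(E₂−E₁)/kT] = 0.198.
⇒ (E₂−E₁)/kT = ln((6/5)/0.198) = ln(6.0606) = 1.8018.
kT = 29 meV / 1.8018 = 16.1 meV.

16.1 meV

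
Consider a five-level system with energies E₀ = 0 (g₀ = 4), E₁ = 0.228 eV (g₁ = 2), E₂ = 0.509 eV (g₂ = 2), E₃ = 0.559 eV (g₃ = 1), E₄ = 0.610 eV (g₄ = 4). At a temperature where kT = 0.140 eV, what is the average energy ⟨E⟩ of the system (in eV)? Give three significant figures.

Eᵢ/kT = 0, 1.6286, 3.6357, 3.9929, 4.3571.
Z = Σ gᵢe^(−Eᵢ/kT) = 4·e^(−0) + 2·e^(−1.6286) + 2·e^(−3.6357) + 1·e^(−3.9929) + 4·e^(−4.3571) = 4.0000 + 0.39241 + 0.052731 + 0.018446 + 0.051262 = 4.5148.
⟨E⟩ = Σ Eᵢ gᵢe^(−Eᵢ/kT) / Z = (0·4.0000 + 0.228·0.39241 + 0.509·0.052731 + 0.559·0.018446 + 0.610·0.051262) / 4.5148 = 0.0350 eV.

0.0350 eV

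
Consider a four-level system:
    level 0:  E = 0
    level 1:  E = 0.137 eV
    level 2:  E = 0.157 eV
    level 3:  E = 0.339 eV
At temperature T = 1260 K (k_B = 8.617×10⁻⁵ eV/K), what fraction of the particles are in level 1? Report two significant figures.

0.18

k_BT = 8.617×10⁻⁵ × 1260 K = 0.1086 eV.
Eᵢ/kT = 0, 1.262, 1.446, 3.122.
Z = Σ e^(−Eᵢ/kT) = e^(−0) + e^(−1.262) + e^(−1.446) + e^(−3.122) = 1.000 + 0.2831 + 0.2355 + 0.04407 = 1.563.
P₁ = e^(−E₁/kT) / Z = 0.2831/1.563 = 0.18.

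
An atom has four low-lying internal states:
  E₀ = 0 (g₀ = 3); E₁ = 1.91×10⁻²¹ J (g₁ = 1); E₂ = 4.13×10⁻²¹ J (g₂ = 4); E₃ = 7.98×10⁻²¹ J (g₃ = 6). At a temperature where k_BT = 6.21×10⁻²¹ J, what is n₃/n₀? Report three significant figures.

0.553

n₃/n₀ = (g₃/g₀) exp[−(E₃−E₀)/kT] = (6/3) × exp(−(7.98 ×10⁻²¹ J)/(6.21 ×10⁻²¹ J)) = (6/3) × exp(-1.2850) = 0.553.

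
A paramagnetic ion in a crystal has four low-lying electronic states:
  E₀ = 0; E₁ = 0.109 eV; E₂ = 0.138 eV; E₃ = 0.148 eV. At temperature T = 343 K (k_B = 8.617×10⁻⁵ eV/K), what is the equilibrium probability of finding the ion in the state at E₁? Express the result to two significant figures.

0.024

k_BT = 8.617×10⁻⁵ × 343 K = 0.02956 eV.
Eᵢ/kT = 0, 3.687, 4.668, 5.007.
Z = Σ e^(−Eᵢ/kT) = e^(−0) + e^(−3.687) + e^(−4.668) + e^(−5.007) = 1.000 + 0.02505 + 0.009391 + 0.006691 = 1.041.
P₁ = e^(−E₁/kT) / Z = 0.02505/1.041 = 0.024.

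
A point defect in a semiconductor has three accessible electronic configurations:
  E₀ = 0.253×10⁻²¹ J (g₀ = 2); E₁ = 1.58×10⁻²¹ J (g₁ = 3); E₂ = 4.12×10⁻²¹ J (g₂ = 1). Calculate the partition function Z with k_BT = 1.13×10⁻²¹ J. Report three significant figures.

Eᵢ/kT = 0.22389, 1.3982, 3.6460.
Z = Σ gᵢe^(−Eᵢ/kT) = 2·e^(−0.22389) + 3·e^(−1.3982) + 1·e^(−3.6460) = 1.5988 + 0.74112 + 0.026095 = 2.3660.

Z = 2.37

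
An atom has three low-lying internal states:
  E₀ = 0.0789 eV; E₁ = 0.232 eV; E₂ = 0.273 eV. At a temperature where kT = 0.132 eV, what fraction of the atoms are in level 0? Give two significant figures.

Eᵢ/kT = 0.5977, 1.758, 2.068.
Z = Σ e^(−Eᵢ/kT) = e^(−0.5977) + e^(−1.758) + e^(−2.068) = 0.5501 + 0.1724 + 0.1264 = 0.8489.
P₀ = e^(−E₀/kT) / Z = 0.5501/0.8489 = 0.65.

0.65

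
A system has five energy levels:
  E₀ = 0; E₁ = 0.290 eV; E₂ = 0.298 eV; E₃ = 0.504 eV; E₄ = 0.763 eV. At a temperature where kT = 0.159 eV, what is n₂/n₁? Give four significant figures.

n₂/n₁ = exp[−(E₂−E₁)/kT] = exp(−(0.008 eV)/(0.159 eV)) = exp(-0.0503145) = 0.9509.

0.9509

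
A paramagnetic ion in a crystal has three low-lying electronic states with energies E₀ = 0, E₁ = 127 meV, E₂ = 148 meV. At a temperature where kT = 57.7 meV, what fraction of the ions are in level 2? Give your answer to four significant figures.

0.06477

Eᵢ/kT = 0, 2.20104, 2.56499.
Z = Σ e^(−Eᵢ/kT) = e^(−0) + e^(−2.20104) + e^(−2.56499) = 1.00000 + 0.110688 + 0.0769200 = 1.18761.
P₂ = e^(−E₂/kT) / Z = 0.0769200/1.18761 = 0.06477.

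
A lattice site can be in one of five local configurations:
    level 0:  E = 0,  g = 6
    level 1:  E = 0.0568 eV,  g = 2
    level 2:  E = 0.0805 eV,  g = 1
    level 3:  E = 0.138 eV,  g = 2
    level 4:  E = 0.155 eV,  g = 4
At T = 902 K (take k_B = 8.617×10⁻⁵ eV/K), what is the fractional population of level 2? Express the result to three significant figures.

0.0433

k_BT = 8.617×10⁻⁵ × 902 K = 0.077725 eV.
Eᵢ/kT = 0, 0.73078, 1.0357, 1.7755, 1.9942.
Z = Σ gᵢe^(−Eᵢ/kT) = 6·e^(−0) + 2·e^(−0.73078) + 1·e^(−1.0357) + 2·e^(−1.7755) + 4·e^(−1.9942) = 6.0000 + 0.96307 + 0.35498 + 0.33880 + 0.54449 = 8.2013.
P₂ = g₂ e^(−E₂/kT) / Z = 0.35498/8.2013 = 0.0433.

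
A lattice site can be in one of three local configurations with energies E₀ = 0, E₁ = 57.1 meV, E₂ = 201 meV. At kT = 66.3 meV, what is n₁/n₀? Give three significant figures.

n₁/n₀ = exp[−(E₁−E₀)/kT] = exp(−(57.1 meV)/(66.3 meV)) = exp(-0.86124) = 0.423.

0.423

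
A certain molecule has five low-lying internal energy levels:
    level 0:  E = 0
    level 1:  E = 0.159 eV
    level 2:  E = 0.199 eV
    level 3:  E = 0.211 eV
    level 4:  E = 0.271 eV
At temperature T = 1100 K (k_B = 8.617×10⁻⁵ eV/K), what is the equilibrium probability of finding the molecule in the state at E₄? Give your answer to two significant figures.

0.039

k_BT = 8.617×10⁻⁵ × 1100 K = 0.09479 eV.
Eᵢ/kT = 0, 1.677, 2.099, 2.226, 2.859.
Z = Σ e^(−Eᵢ/kT) = e^(−0) + e^(−1.677) + e^(−2.099) + e^(−2.226) + e^(−2.859) = 1.000 + 0.1869 + 0.1226 + 0.1080 + 0.05733 = 1.475.
P₄ = e^(−E₄/kT) / Z = 0.05733/1.475 = 0.039.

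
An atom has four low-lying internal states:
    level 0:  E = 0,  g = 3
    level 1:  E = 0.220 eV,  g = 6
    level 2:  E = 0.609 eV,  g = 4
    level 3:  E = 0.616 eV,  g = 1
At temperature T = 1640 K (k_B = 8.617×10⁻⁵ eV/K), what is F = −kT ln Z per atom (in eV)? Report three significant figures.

-0.207 eV

k_BT = 8.617×10⁻⁵ × 1640 K = 0.14132 eV.
Eᵢ/kT = 0, 1.5568, 4.3094, 4.3589.
Z = Σ gᵢe^(−Eᵢ/kT) = 3·e^(−0) + 6·e^(−1.5568) + 4·e^(−4.3094) + 1·e^(−4.3589) = 3.0000 + 1.2649 + 0.053766 + 0.012792 = 4.3315.
F = −kT ln Z = −0.14132 × ln(4.3315) = −0.14132 × 1.4659 = -0.207 eV.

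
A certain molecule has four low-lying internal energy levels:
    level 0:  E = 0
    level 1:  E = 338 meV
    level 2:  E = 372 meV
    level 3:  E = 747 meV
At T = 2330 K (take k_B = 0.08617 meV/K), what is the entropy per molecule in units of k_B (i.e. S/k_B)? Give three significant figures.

k_BT = 0.08617 × 2330 K = 200.78 meV.
Eᵢ/kT = 0, 1.6834, 1.8528, 3.7205.
Z = Σ e^(−Eᵢ/kT) = e^(−0) + e^(−1.6834) + e^(−1.8528) + e^(−3.7205) = 1.0000 + 0.18574 + 0.15680 + 0.024222 = 1.3668.
⟨E⟩ = Σ EᵢPᵢ = 101.85 meV.
S/k_B = ln Z + ⟨E⟩/kT = ln(1.3668) + 101.85/200.78 = 0.31247 + 0.50727 = 0.820.

0.820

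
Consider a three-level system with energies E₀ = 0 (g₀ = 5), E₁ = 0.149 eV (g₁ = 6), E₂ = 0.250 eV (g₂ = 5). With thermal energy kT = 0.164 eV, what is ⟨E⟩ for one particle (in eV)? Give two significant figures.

0.074 eV

Eᵢ/kT = 0, 0.9085, 1.524.
Z = Σ gᵢe^(−Eᵢ/kT) = 5·e^(−0) + 6·e^(−0.9085) + 5·e^(−1.524) = 5.000 + 2.419 + 1.089 = 8.508.
⟨E⟩ = Σ Eᵢ gᵢe^(−Eᵢ/kT) / Z = (0·5.000 + 0.149·2.419 + 0.250·1.089) / 8.508 = 0.074 eV.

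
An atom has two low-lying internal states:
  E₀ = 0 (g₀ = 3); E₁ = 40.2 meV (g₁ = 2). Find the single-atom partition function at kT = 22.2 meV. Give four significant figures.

Eᵢ/kT = 0, 1.81081.
Z = Σ gᵢe^(−Eᵢ/kT) = 3·e^(−0) + 2·e^(−1.81081) = 3.00000 + 0.327043 = 3.32704.

Z = 3.327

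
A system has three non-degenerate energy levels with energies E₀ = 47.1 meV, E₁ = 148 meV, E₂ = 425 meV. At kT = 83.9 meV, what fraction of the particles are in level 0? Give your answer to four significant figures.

Eᵢ/kT = 0.561383, 1.76400, 5.06555.
Z = Σ e^(−Eᵢ/kT) = e^(−0.561383) + e^(−1.76400) + e^(−5.06555) = 0.570420 + 0.171358 + 0.00631044 = 0.748088.
P₀ = e^(−E₀/kT) / Z = 0.570420/0.748088 = 0.7625.

0.7625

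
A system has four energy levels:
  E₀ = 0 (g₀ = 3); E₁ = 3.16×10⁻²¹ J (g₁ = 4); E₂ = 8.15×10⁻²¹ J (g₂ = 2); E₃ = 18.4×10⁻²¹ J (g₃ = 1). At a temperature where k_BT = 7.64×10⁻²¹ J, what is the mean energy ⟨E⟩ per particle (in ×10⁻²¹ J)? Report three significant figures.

Eᵢ/kT = 0, 0.41361, 1.0668, 2.4084.
Z = Σ gᵢe^(−Eᵢ/kT) = 3·e^(−0) + 4·e^(−0.41361) + 2·e^(−1.0668) + 1·e^(−2.4084) = 3.0000 + 2.6450 + 0.68822 + 0.089959 = 6.4232.
⟨E⟩ = Σ Eᵢ gᵢe^(−Eᵢ/kT) / Z = (0·3.0000 + 3.16·2.6450 + 8.15·0.68822 + 18.4·0.089959) / 6.4232 = 2.43 ×10⁻²¹ J.

2.43 ×10⁻²¹ J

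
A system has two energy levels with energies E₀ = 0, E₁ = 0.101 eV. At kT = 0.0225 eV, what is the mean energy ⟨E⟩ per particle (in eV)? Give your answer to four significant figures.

0.001122 eV

Eᵢ/kT = 0, 4.48889.
Z = Σ e^(−Eᵢ/kT) = e^(−0) + e^(−4.48889) = 1.00000 + 0.0112331 = 1.01123.
⟨E⟩ = Σ Eᵢ e^(−Eᵢ/kT) / Z = (0·1.00000 + 0.101·0.0112331) / 1.01123 = 0.001122 eV.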